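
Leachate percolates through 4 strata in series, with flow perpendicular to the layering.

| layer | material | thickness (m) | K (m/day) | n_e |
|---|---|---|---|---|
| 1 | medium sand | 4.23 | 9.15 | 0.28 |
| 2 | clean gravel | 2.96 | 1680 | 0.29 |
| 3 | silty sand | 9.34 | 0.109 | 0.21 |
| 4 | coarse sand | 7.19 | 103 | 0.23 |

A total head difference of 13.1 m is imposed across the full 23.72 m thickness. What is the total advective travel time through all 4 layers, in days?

With flow normal to the layers, continuity requires the same specific discharge q through every layer.
Σ(b_i/K_i) = 4.23/9.15 + 2.96/1680 + 9.34/0.109 + 7.19/103 = 86.22 d.
q = Δh / Σ(b_i/K_i) = 13.1 / 86.22 = 0.1519 m/day.
In each layer the seepage velocity is v_i = q/n_i, so the layer transit time is t_i = b_i·n_i / q:
  layer 1 (medium sand): t_1 = 4.23 × 0.28 / 0.1519 = 7.796 d
  layer 2 (clean gravel): t_2 = 2.96 × 0.29 / 0.1519 = 5.650 d
  layer 3 (silty sand): t_3 = 9.34 × 0.21 / 0.1519 = 12.91 d
  layer 4 (coarse sand): t_4 = 7.19 × 0.23 / 0.1519 = 10.88 d
Total t = Σ t_i = 37.24 days.

37.2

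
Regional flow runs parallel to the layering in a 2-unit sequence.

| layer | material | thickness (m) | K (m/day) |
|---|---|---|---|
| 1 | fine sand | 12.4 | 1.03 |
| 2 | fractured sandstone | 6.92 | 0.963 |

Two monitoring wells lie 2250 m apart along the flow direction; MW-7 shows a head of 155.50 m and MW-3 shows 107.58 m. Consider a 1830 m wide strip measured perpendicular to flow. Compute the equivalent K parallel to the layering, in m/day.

1.01

Flow is parallel to layering, so each bed carries its own Darcy discharge and the transmissivities add.
Σ(K_i·b_i) = 1.03×12.4 + 0.963×6.92 = 19.44 m²/day.
Total thickness b = 19.32 m, so K_eq = Σ(K_i·b_i)/b = 1.006 m/day.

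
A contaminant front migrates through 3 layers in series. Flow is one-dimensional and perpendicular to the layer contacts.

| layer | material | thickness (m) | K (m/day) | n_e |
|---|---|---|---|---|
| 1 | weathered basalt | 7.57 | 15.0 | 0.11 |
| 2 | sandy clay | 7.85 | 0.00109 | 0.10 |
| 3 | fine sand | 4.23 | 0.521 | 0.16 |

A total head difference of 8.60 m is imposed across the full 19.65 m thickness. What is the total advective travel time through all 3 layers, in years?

With flow normal to the layers, continuity requires the same specific discharge q through every layer.
Σ(b_i/K_i) = 7.57/15.0 + 7.85/0.00109 + 4.23/0.521 = 7210 d.
q = Δh / Σ(b_i/K_i) = 8.60 / 7210 = 0.001193 m/day.
In each layer the seepage velocity is v_i = q/n_i, so the layer transit time is t_i = b_i·n_i / q:
  layer 1 (weathered basalt): t_1 = 7.57 × 0.11 / 0.001193 = 698.2 d
  layer 2 (sandy clay): t_2 = 7.85 × 0.10 / 0.001193 = 658.2 d
  layer 3 (fine sand): t_3 = 4.23 × 0.16 / 0.001193 = 567.4 d
Total t = Σ t_i = 1924 days = 5.267 years.

5.27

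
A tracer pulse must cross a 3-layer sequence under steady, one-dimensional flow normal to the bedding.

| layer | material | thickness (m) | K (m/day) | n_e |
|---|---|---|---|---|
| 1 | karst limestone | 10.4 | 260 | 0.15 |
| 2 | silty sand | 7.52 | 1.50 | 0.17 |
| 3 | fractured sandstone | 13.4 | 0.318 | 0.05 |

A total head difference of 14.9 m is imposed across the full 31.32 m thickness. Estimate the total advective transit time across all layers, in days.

With flow normal to the layers, continuity requires the same specific discharge q through every layer.
Σ(b_i/K_i) = 10.4/260 + 7.52/1.50 + 13.4/0.318 = 47.19 d.
q = Δh / Σ(b_i/K_i) = 14.9 / 47.19 = 0.3157 m/day.
In each layer the seepage velocity is v_i = q/n_i, so the layer transit time is t_i = b_i·n_i / q:
  layer 1 (karst limestone): t_1 = 10.4 × 0.15 / 0.3157 = 4.941 d
  layer 2 (silty sand): t_2 = 7.52 × 0.17 / 0.3157 = 4.049 d
  layer 3 (fractured sandstone): t_3 = 13.4 × 0.05 / 0.3157 = 2.122 d
Total t = Σ t_i = 11.11 days.

11.1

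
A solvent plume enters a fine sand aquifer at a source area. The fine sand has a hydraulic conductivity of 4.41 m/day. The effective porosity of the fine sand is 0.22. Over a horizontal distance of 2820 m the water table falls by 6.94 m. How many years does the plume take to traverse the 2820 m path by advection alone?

Hydraulic gradient i = Δh / L = 6.94 / 2820 = 0.002461.
Darcy flux q = K · i = 4.410 × 0.002461 = 0.01085 m/day.
Seepage velocity v = q / n_e = 0.01085 / 0.22 = 0.04933 m/day.
Travel time t = L / v = 2820 / 0.04933 = 57164 days = 156.5 years.

157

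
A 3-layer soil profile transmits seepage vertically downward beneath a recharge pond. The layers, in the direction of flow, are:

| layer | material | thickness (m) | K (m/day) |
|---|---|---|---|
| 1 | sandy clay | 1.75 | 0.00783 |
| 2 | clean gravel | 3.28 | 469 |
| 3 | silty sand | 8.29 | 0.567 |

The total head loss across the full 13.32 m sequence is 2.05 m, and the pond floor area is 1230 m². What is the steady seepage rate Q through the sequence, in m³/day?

Flow is perpendicular to layering, so the layers act in series and the equivalent K is the thickness-weighted harmonic mean.
Total thickness L = 1.75 + 3.28 + 8.29 = 13.32 m.
Σ(b_i/K_i) = 1.75/0.00783 + 3.28/469 + 8.29/0.567 = 238.1 d.
K_eq = L / Σ(b_i/K_i) = 13.32 / 238.1 = 0.05594 m/day.
Q = K_eq · A · (Δh/L) = 0.05594 × 1230 × (2.05/13.32) = 10.59 m³/day.

10.6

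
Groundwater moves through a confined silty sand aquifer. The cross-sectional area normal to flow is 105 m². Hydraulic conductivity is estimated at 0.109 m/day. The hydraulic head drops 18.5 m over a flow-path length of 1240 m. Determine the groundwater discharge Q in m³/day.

0.171

Hydraulic gradient i = Δh / L = 18.5 / 1240 = 0.01492.
Darcy's law: Q = K · A · i = 0.1090 × 105.0 × 0.01492 = 0.1708 m³/day.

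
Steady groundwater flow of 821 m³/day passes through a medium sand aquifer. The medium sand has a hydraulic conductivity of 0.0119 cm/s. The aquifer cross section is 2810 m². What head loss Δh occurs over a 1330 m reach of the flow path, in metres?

37.8

Convert K: 0.0119 cm/s × 864 = 10.28 m/day.
From Q = K·A·i, i = Q / (K·A) = 821 / (10.28 × 2810) = 0.02842.
Head loss Δh = i · L = 0.02842 × 1330 = 37.79 m.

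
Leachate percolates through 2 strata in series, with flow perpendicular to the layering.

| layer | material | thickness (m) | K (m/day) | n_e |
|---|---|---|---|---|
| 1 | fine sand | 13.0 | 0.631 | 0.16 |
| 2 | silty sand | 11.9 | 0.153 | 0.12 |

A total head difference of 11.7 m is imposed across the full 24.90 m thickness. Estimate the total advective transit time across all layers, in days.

With flow normal to the layers, continuity requires the same specific discharge q through every layer.
Σ(b_i/K_i) = 13.0/0.631 + 11.9/0.153 = 98.38 d.
q = Δh / Σ(b_i/K_i) = 11.7 / 98.38 = 0.1189 m/day.
In each layer the seepage velocity is v_i = q/n_i, so the layer transit time is t_i = b_i·n_i / q:
  layer 1 (fine sand): t_1 = 13.0 × 0.16 / 0.1189 = 17.49 d
  layer 2 (silty sand): t_2 = 11.9 × 0.12 / 0.1189 = 12.01 d
Total t = Σ t_i = 29.50 days.

29.5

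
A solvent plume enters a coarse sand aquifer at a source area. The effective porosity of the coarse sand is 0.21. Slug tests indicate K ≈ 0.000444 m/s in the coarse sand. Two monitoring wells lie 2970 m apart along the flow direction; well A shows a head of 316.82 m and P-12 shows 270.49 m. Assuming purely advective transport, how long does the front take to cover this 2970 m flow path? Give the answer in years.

Convert K: 0.000444 m/s × 86400 = 38.36 m/day.
Hydraulic gradient i = (316.82 − 270.49) / 2970 = 46.33 / 2970 = 0.01560.
Darcy flux q = K · i = 38.36 × 0.01560 = 0.5984 m/day.
Seepage velocity v = q / n_e = 0.5984 / 0.21 = 2.850 m/day.
Travel time t = L / v = 2970 / 2.850 = 1042 days = 2.854 years.

2.85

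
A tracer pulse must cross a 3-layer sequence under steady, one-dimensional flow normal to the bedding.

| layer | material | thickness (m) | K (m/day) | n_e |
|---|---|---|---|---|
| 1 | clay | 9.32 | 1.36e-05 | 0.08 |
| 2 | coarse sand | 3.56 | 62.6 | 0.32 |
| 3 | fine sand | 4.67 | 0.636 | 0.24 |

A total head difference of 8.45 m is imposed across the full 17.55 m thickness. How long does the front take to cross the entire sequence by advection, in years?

667

With flow normal to the layers, continuity requires the same specific discharge q through every layer.
Σ(b_i/K_i) = 9.32/1.36e-05 + 3.56/62.6 + 4.67/0.636 = 6.853e+05 d.
q = Δh / Σ(b_i/K_i) = 8.45 / 6.853e+05 = 1.233e-05 m/day.
In each layer the seepage velocity is v_i = q/n_i, so the layer transit time is t_i = b_i·n_i / q:
  layer 1 (clay): t_1 = 9.32 × 0.08 / 1.233e-05 = 60469 d
  layer 2 (coarse sand): t_2 = 3.56 × 0.32 / 1.233e-05 = 92390 d
  layer 3 (fine sand): t_3 = 4.67 × 0.24 / 1.233e-05 = 90898 d
Total t = Σ t_i = 2.438e+05 days = 667.4 years.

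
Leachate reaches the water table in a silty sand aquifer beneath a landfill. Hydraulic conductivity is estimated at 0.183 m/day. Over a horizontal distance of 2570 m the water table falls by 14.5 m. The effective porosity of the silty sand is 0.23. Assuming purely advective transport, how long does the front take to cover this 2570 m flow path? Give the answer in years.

Hydraulic gradient i = Δh / L = 14.5 / 2570 = 0.005642.
Darcy flux q = K · i = 0.1830 × 0.005642 = 0.001032 m/day.
Seepage velocity v = q / n_e = 0.001032 / 0.23 = 0.004489 m/day.
Travel time t = L / v = 2570 / 0.004489 = 5.725e+05 days = 1567 years.

1570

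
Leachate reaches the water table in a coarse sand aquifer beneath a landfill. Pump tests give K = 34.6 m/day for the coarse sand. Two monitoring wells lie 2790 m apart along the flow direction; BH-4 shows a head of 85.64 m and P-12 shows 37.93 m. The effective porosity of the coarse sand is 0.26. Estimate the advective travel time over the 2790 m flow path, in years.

Hydraulic gradient i = (85.64 − 37.93) / 2790 = 47.71 / 2790 = 0.01710.
Darcy flux q = K · i = 34.60 × 0.01710 = 0.5917 m/day.
Seepage velocity v = q / n_e = 0.5917 / 0.26 = 2.276 m/day.
Travel time t = L / v = 2790 / 2.276 = 1226 days = 3.357 years.

3.36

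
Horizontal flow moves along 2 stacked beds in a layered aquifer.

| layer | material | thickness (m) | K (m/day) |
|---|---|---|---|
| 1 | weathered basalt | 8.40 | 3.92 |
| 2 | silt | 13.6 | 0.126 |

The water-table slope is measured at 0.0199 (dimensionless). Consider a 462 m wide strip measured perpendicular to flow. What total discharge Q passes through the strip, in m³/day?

318

Flow is parallel to layering, so each bed carries its own Darcy discharge and the transmissivities add.
Σ(K_i·b_i) = 3.92×8.40 + 0.126×13.6 = 34.64 m²/day.
Hydraulic gradient i = 0.0199.
Q = Σ(K_i·b_i) · W · i = 34.64 × 462 × 0.01990 = 318.5 m³/day.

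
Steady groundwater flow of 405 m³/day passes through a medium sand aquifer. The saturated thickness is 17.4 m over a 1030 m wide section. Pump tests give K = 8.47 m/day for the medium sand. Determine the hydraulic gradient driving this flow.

0.00267

Cross-sectional area A = 1030 × 17.4 = 17922 m².
From Q = K·A·i, i = Q / (K·A) = 405 / (8.470 × 17922) = 0.002668.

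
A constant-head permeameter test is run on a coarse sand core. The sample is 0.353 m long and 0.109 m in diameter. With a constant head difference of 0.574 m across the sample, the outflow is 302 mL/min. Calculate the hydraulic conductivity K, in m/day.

Cross-sectional area A = π·(d/2)² = π × (0.109/2)² = 0.009331 m².
Convert discharge: 302 mL/min = 5.033e-06 m³/s.
Darcy's law rearranged: K = Q·L / (A·Δh) = 5.033e-06 × 0.353 / (0.009331 × 0.574) = 0.0003317 m/s = 28.66 m/day.

28.7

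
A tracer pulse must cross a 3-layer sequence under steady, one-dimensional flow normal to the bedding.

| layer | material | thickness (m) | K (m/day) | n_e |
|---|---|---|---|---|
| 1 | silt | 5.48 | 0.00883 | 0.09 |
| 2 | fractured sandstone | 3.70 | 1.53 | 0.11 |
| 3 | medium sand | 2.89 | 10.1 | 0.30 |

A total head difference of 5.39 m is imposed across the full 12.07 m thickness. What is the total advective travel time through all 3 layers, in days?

With flow normal to the layers, continuity requires the same specific discharge q through every layer.
Σ(b_i/K_i) = 5.48/0.00883 + 3.70/1.53 + 2.89/10.1 = 623.3 d.
q = Δh / Σ(b_i/K_i) = 5.39 / 623.3 = 0.008647 m/day.
In each layer the seepage velocity is v_i = q/n_i, so the layer transit time is t_i = b_i·n_i / q:
  layer 1 (silt): t_1 = 5.48 × 0.09 / 0.008647 = 57.04 d
  layer 2 (fractured sandstone): t_2 = 3.70 × 0.11 / 0.008647 = 47.07 d
  layer 3 (medium sand): t_3 = 2.89 × 0.30 / 0.008647 = 100.3 d
Total t = Σ t_i = 204.4 days.

204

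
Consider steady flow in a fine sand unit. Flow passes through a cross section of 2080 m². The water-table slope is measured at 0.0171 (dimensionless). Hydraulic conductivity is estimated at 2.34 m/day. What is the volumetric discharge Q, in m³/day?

83.2

Hydraulic gradient i = 0.0171.
Darcy's law: Q = K · A · i = 2.340 × 2080 × 0.01710 = 83.23 m³/day.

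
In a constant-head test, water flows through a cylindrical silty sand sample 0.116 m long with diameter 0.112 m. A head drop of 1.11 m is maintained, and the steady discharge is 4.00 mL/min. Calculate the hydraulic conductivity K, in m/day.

Cross-sectional area A = π·(d/2)² = π × (0.112/2)² = 0.009852 m².
Convert discharge: 4.00 mL/min = 6.667e-08 m³/s.
Darcy's law rearranged: K = Q·L / (A·Δh) = 6.667e-08 × 0.116 / (0.009852 × 1.11) = 7.072e-07 m/s = 0.06110 m/day.

0.0611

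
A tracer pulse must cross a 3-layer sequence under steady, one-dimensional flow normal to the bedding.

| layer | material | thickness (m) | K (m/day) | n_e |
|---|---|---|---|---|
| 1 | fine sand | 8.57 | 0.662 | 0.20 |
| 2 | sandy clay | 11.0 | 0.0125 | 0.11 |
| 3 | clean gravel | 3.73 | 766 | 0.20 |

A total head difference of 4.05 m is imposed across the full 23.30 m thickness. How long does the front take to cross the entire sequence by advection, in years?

2.22

With flow normal to the layers, continuity requires the same specific discharge q through every layer.
Σ(b_i/K_i) = 8.57/0.662 + 11.0/0.0125 + 3.73/766 = 893.0 d.
q = Δh / Σ(b_i/K_i) = 4.05 / 893.0 = 0.004536 m/day.
In each layer the seepage velocity is v_i = q/n_i, so the layer transit time is t_i = b_i·n_i / q:
  layer 1 (fine sand): t_1 = 8.57 × 0.20 / 0.004536 = 377.9 d
  layer 2 (sandy clay): t_2 = 11.0 × 0.11 / 0.004536 = 266.8 d
  layer 3 (clean gravel): t_3 = 3.73 × 0.20 / 0.004536 = 164.5 d
Total t = Σ t_i = 809.2 days = 2.215 years.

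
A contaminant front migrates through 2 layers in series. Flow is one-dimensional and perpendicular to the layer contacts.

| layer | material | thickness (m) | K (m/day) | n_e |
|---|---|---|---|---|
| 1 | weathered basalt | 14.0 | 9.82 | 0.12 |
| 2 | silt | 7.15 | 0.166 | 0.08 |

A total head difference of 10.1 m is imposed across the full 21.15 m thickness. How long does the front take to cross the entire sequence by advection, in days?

9.92

With flow normal to the layers, continuity requires the same specific discharge q through every layer.
Σ(b_i/K_i) = 14.0/9.82 + 7.15/0.166 = 44.50 d.
q = Δh / Σ(b_i/K_i) = 10.1 / 44.50 = 0.2270 m/day.
In each layer the seepage velocity is v_i = q/n_i, so the layer transit time is t_i = b_i·n_i / q:
  layer 1 (weathered basalt): t_1 = 14.0 × 0.12 / 0.2270 = 7.402 d
  layer 2 (silt): t_2 = 7.15 × 0.08 / 0.2270 = 2.520 d
Total t = Σ t_i = 9.922 days.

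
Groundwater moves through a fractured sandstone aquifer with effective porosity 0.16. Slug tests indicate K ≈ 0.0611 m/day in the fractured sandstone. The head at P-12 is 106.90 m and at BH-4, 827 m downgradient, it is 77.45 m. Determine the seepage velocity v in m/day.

0.0136

Hydraulic gradient i = (106.90 − 77.45) / 827 = 29.45 / 827 = 0.03561.
Darcy flux q = K · i = 0.06110 × 0.03561 = 0.002176 m/day.
Seepage velocity v = q / n_e = 0.002176 / 0.16 = 0.01360 m/day.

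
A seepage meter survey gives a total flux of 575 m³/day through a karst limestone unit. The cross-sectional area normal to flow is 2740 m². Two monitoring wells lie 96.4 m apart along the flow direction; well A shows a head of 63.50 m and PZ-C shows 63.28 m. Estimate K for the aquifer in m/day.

Hydraulic gradient i = (63.50 − 63.28) / 96.4 = 0.22 / 96.4 = 0.002282.
From Q = K·A·i, K = Q / (A·i) = 575 / (2740 × 0.002282) = 91.95 m/day.

92.0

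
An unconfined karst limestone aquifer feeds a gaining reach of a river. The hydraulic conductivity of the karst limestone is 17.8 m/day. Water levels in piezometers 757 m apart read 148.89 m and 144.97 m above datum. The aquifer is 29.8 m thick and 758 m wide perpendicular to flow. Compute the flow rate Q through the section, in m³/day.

2080

Cross-sectional area A = 758 × 29.8 = 22588 m².
Hydraulic gradient i = (148.89 − 144.97) / 757 = 3.92 / 757 = 0.005178.
Darcy's law: Q = K · A · i = 17.80 × 22588 × 0.005178 = 2082 m³/day.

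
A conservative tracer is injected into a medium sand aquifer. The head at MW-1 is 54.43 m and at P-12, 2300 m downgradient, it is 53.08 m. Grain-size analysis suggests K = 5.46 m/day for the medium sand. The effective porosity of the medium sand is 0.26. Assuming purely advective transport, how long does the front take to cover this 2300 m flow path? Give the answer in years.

Hydraulic gradient i = (54.43 − 53.08) / 2300 = 1.35 / 2300 = 0.0005870.
Darcy flux q = K · i = 5.460 × 0.0005870 = 0.003205 m/day.
Seepage velocity v = q / n_e = 0.003205 / 0.26 = 0.01233 m/day.
Travel time t = L / v = 2300 / 0.01233 = 1.866e+05 days = 510.9 years.

511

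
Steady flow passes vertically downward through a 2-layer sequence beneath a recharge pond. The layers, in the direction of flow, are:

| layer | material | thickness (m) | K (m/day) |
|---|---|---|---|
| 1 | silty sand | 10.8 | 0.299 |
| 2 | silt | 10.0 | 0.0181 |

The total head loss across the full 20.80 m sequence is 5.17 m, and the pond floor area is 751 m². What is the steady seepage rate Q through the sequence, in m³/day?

6.60

Flow is perpendicular to layering, so the layers act in series and the equivalent K is the thickness-weighted harmonic mean.
Total thickness L = 10.8 + 10.0 = 20.80 m.
Σ(b_i/K_i) = 10.8/0.299 + 10.0/0.0181 = 588.6 d.
K_eq = L / Σ(b_i/K_i) = 20.80 / 588.6 = 0.03534 m/day.
Q = K_eq · A · (Δh/L) = 0.03534 × 751 × (5.17/20.80) = 6.596 m³/day.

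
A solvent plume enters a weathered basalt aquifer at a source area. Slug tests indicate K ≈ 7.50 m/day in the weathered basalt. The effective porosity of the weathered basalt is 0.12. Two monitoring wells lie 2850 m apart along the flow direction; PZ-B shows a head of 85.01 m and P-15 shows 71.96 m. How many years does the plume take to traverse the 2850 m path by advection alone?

27.3

Hydraulic gradient i = (85.01 − 71.96) / 2850 = 13.05 / 2850 = 0.004579.
Darcy flux q = K · i = 7.500 × 0.004579 = 0.03434 m/day.
Seepage velocity v = q / n_e = 0.03434 / 0.12 = 0.2862 m/day.
Travel time t = L / v = 2850 / 0.2862 = 9959 days = 27.27 years.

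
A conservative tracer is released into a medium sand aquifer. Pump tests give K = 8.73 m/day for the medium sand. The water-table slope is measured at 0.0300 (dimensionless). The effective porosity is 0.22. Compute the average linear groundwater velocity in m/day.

1.19

Hydraulic gradient i = 0.0300.
Darcy flux q = K · i = 8.730 × 0.03000 = 0.2619 m/day.
Seepage velocity v = q / n_e = 0.2619 / 0.22 = 1.190 m/day.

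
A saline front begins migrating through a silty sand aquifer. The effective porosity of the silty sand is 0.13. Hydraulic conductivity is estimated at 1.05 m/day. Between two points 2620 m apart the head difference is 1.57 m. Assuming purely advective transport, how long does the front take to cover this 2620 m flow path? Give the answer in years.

1480

Hydraulic gradient i = Δh / L = 1.57 / 2620 = 0.0005992.
Darcy flux q = K · i = 1.050 × 0.0005992 = 0.0006292 m/day.
Seepage velocity v = q / n_e = 0.0006292 / 0.13 = 0.004840 m/day.
Travel time t = L / v = 2620 / 0.004840 = 5.413e+05 days = 1482 years.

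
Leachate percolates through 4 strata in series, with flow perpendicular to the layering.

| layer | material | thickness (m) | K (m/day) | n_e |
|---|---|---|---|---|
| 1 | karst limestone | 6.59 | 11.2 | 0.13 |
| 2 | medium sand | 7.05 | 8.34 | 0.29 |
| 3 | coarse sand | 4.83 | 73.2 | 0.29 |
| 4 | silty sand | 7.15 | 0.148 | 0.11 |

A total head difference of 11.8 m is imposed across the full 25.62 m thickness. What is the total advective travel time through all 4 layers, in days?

With flow normal to the layers, continuity requires the same specific discharge q through every layer.
Σ(b_i/K_i) = 6.59/11.2 + 7.05/8.34 + 4.83/73.2 + 7.15/0.148 = 49.81 d.
q = Δh / Σ(b_i/K_i) = 11.8 / 49.81 = 0.2369 m/day.
In each layer the seepage velocity is v_i = q/n_i, so the layer transit time is t_i = b_i·n_i / q:
  layer 1 (karst limestone): t_1 = 6.59 × 0.13 / 0.2369 = 3.616 d
  layer 2 (medium sand): t_2 = 7.05 × 0.29 / 0.2369 = 8.630 d
  layer 3 (coarse sand): t_3 = 4.83 × 0.29 / 0.2369 = 5.913 d
  layer 4 (silty sand): t_4 = 7.15 × 0.11 / 0.2369 = 3.320 d
Total t = Σ t_i = 21.48 days.

21.5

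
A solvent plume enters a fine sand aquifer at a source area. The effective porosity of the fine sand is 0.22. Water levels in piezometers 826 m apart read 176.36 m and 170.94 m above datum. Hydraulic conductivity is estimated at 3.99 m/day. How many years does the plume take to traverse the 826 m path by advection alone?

Hydraulic gradient i = (176.36 − 170.94) / 826 = 5.42 / 826 = 0.006562.
Darcy flux q = K · i = 3.990 × 0.006562 = 0.02618 m/day.
Seepage velocity v = q / n_e = 0.02618 / 0.22 = 0.1190 m/day.
Travel time t = L / v = 826 / 0.1190 = 6941 days = 19.00 years.

19.0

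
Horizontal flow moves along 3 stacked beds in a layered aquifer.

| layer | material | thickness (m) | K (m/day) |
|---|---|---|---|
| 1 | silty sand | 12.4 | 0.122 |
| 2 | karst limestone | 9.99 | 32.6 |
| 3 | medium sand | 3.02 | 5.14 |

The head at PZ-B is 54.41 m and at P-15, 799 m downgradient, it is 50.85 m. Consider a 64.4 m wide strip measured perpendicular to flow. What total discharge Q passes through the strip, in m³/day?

Flow is parallel to layering, so each bed carries its own Darcy discharge and the transmissivities add.
Σ(K_i·b_i) = 0.122×12.4 + 32.6×9.99 + 5.14×3.02 = 342.7 m²/day.
Hydraulic gradient i = (54.41 − 50.85) / 799 = 3.56 / 799 = 0.004456.
Q = Σ(K_i·b_i) · W · i = 342.7 × 64.4 × 0.004456 = 98.34 m³/day.

98.3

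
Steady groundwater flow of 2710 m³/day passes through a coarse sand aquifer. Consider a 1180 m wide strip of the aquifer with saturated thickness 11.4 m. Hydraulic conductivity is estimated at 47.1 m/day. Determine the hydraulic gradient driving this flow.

Cross-sectional area A = 1180 × 11.4 = 13452 m².
From Q = K·A·i, i = Q / (K·A) = 2710 / (47.10 × 13452) = 0.004277.

0.00428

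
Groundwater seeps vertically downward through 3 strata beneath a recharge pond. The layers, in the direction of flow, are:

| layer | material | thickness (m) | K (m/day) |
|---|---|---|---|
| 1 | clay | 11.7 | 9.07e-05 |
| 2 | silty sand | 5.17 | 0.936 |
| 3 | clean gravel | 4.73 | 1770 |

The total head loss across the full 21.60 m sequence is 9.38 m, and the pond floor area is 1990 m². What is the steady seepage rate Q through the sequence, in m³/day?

0.145

Flow is perpendicular to layering, so the layers act in series and the equivalent K is the thickness-weighted harmonic mean.
Total thickness L = 11.7 + 5.17 + 4.73 = 21.60 m.
Σ(b_i/K_i) = 11.7/9.07e-05 + 5.17/0.936 + 4.73/1770 = 1.290e+05 d.
K_eq = L / Σ(b_i/K_i) = 21.60 / 1.290e+05 = 0.0001674 m/day.
Q = K_eq · A · (Δh/L) = 0.0001674 × 1990 × (9.38/21.60) = 0.1447 m³/day.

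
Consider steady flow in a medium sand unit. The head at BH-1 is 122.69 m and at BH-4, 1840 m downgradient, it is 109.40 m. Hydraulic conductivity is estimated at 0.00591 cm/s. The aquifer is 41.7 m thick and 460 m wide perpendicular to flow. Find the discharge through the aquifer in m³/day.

Convert K: 0.00591 cm/s × 864 = 5.106 m/day.
Cross-sectional area A = 460 × 41.7 = 19182 m².
Hydraulic gradient i = (122.69 − 109.40) / 1840 = 13.29 / 1840 = 0.007223.
Darcy's law: Q = K · A · i = 5.106 × 19182 × 0.007223 = 707.5 m³/day.

707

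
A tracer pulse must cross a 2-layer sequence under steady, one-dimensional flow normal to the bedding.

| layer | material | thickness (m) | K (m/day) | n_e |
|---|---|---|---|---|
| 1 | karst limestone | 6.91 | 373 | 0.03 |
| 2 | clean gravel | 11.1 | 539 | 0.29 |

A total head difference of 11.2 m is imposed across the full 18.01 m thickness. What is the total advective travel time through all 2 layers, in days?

With flow normal to the layers, continuity requires the same specific discharge q through every layer.
Σ(b_i/K_i) = 6.91/373 + 11.1/539 = 0.03912 d.
q = Δh / Σ(b_i/K_i) = 11.2 / 0.03912 = 286.3 m/day.
In each layer the seepage velocity is v_i = q/n_i, so the layer transit time is t_i = b_i·n_i / q:
  layer 1 (karst limestone): t_1 = 6.91 × 0.03 / 286.3 = 0.0007241 d
  layer 2 (clean gravel): t_2 = 11.1 × 0.29 / 286.3 = 0.01124 d
Total t = Σ t_i = 0.01197 days.

0.0120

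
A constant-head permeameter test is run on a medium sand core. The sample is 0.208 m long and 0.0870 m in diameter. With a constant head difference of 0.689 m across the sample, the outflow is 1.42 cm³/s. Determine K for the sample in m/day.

6.23

Cross-sectional area A = π·(d/2)² = π × (0.0870/2)² = 0.005945 m².
Convert discharge: 1.42 cm³/s = 1.420e-06 m³/s.
Darcy's law rearranged: K = Q·L / (A·Δh) = 1.420e-06 × 0.208 / (0.005945 × 0.689) = 7.211e-05 m/s = 6.230 m/day.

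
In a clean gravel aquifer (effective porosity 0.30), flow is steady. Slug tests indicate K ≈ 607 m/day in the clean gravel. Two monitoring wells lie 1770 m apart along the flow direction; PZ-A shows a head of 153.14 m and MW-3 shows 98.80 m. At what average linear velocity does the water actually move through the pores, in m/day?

Hydraulic gradient i = (153.14 − 98.80) / 1770 = 54.34 / 1770 = 0.03070.
Darcy flux q = K · i = 607.0 × 0.03070 = 18.64 m/day.
Seepage velocity v = q / n_e = 18.64 / 0.30 = 62.12 m/day.

62.1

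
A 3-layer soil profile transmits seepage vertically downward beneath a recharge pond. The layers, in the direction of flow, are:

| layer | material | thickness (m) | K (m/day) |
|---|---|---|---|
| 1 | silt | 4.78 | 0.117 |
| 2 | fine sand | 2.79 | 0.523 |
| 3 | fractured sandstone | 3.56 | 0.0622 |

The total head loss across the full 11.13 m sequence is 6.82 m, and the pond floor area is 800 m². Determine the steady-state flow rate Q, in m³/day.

Flow is perpendicular to layering, so the layers act in series and the equivalent K is the thickness-weighted harmonic mean.
Total thickness L = 4.78 + 2.79 + 3.56 = 11.13 m.
Σ(b_i/K_i) = 4.78/0.117 + 2.79/0.523 + 3.56/0.0622 = 103.4 d.
K_eq = L / Σ(b_i/K_i) = 11.13 / 103.4 = 0.1076 m/day.
Q = K_eq · A · (Δh/L) = 0.1076 × 800 × (6.82/11.13) = 52.75 m³/day.

52.8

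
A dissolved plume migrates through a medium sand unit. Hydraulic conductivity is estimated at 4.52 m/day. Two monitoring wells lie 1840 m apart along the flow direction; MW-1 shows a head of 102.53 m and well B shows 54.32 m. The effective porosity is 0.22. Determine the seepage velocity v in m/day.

Hydraulic gradient i = (102.53 − 54.32) / 1840 = 48.21 / 1840 = 0.02620.
Darcy flux q = K · i = 4.520 × 0.02620 = 0.1184 m/day.
Seepage velocity v = q / n_e = 0.1184 / 0.22 = 0.5383 m/day.

0.538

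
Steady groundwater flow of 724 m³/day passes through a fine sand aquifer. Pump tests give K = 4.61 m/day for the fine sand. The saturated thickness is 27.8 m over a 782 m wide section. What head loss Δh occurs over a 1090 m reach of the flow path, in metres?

7.87

Cross-sectional area A = 782 × 27.8 = 21740 m².
From Q = K·A·i, i = Q / (K·A) = 724 / (4.610 × 21740) = 0.007224.
Head loss Δh = i · L = 0.007224 × 1090 = 7.874 m.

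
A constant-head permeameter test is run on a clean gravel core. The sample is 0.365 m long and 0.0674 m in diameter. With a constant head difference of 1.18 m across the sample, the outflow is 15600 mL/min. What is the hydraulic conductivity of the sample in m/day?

Cross-sectional area A = π·(d/2)² = π × (0.0674/2)² = 0.003568 m².
Convert discharge: 15600 mL/min = 0.0002600 m³/s.
Darcy's law rearranged: K = Q·L / (A·Δh) = 0.0002600 × 0.365 / (0.003568 × 1.18) = 0.02254 m/s = 1948 m/day.

1950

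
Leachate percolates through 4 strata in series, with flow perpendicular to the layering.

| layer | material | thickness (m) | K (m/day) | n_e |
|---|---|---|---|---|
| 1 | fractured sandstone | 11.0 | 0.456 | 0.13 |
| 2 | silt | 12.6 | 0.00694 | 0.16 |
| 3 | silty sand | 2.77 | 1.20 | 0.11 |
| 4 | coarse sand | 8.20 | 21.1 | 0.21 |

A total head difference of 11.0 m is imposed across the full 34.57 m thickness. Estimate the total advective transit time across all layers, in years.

With flow normal to the layers, continuity requires the same specific discharge q through every layer.
Σ(b_i/K_i) = 11.0/0.456 + 12.6/0.00694 + 2.77/1.20 + 8.20/21.1 = 1842 d.
q = Δh / Σ(b_i/K_i) = 11.0 / 1842 = 0.005971 m/day.
In each layer the seepage velocity is v_i = q/n_i, so the layer transit time is t_i = b_i·n_i / q:
  layer 1 (fractured sandstone): t_1 = 11.0 × 0.13 / 0.005971 = 239.5 d
  layer 2 (silt): t_2 = 12.6 × 0.16 / 0.005971 = 337.7 d
  layer 3 (silty sand): t_3 = 2.77 × 0.11 / 0.005971 = 51.03 d
  layer 4 (coarse sand): t_4 = 8.20 × 0.21 / 0.005971 = 288.4 d
Total t = Σ t_i = 916.6 days = 2.510 years.

2.51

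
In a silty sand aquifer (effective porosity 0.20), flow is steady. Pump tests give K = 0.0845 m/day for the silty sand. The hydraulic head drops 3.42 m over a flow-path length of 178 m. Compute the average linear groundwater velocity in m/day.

0.00812

Hydraulic gradient i = Δh / L = 3.42 / 178 = 0.01921.
Darcy flux q = K · i = 0.08450 × 0.01921 = 0.001624 m/day.
Seepage velocity v = q / n_e = 0.001624 / 0.20 = 0.008118 m/day.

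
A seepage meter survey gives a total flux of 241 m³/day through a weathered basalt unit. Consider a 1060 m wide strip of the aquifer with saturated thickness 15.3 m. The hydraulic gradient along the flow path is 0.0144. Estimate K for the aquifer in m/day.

Cross-sectional area A = 1060 × 15.3 = 16218 m².
Hydraulic gradient i = 0.0144.
From Q = K·A·i, K = Q / (A·i) = 241 / (16218 × 0.01440) = 1.032 m/day.

1.03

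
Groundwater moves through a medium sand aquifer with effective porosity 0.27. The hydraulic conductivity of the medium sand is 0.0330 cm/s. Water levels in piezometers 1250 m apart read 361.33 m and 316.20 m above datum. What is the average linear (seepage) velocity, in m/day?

3.81

Convert K: 0.0330 cm/s × 864 = 28.51 m/day.
Hydraulic gradient i = (361.33 − 316.20) / 1250 = 45.13 / 1250 = 0.03610.
Darcy flux q = K · i = 28.51 × 0.03610 = 1.029 m/day.
Seepage velocity v = q / n_e = 1.029 / 0.27 = 3.813 m/day.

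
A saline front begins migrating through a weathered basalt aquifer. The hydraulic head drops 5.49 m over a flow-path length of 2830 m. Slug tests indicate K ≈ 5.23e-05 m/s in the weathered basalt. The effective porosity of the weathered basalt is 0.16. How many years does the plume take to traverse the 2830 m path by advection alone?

Convert K: 5.23e-05 m/s × 86400 = 4.519 m/day.
Hydraulic gradient i = Δh / L = 5.49 / 2830 = 0.001940.
Darcy flux q = K · i = 4.519 × 0.001940 = 0.008766 m/day.
Seepage velocity v = q / n_e = 0.008766 / 0.16 = 0.05479 m/day.
Travel time t = L / v = 2830 / 0.05479 = 51654 days = 141.4 years.

141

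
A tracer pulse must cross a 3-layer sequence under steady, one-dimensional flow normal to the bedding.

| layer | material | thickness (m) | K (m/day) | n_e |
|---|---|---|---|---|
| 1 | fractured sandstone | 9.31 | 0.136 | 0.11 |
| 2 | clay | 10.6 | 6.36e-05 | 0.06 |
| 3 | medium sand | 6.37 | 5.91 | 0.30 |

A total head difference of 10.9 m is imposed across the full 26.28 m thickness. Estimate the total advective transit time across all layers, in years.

150

With flow normal to the layers, continuity requires the same specific discharge q through every layer.
Σ(b_i/K_i) = 9.31/0.136 + 10.6/6.36e-05 + 6.37/5.91 = 1.667e+05 d.
q = Δh / Σ(b_i/K_i) = 10.9 / 1.667e+05 = 6.537e-05 m/day.
In each layer the seepage velocity is v_i = q/n_i, so the layer transit time is t_i = b_i·n_i / q:
  layer 1 (fractured sandstone): t_1 = 9.31 × 0.11 / 6.537e-05 = 15666 d
  layer 2 (clay): t_2 = 10.6 × 0.06 / 6.537e-05 = 9729 d
  layer 3 (medium sand): t_3 = 6.37 × 0.30 / 6.537e-05 = 29232 d
Total t = Σ t_i = 54627 days = 149.6 years.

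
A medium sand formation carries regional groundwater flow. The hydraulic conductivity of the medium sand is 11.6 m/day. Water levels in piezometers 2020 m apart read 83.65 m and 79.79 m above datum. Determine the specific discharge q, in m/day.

0.0222

Hydraulic gradient i = (83.65 − 79.79) / 2020 = 3.86 / 2020 = 0.001911.
Specific discharge q = K · i = 11.60 × 0.001911 = 0.02217 m/day.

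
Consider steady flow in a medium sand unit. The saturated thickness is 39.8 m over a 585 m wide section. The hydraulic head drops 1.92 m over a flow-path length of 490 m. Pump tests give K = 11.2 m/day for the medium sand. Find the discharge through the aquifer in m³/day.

1020

Cross-sectional area A = 585 × 39.8 = 23283 m².
Hydraulic gradient i = Δh / L = 1.92 / 490 = 0.003918.
Darcy's law: Q = K · A · i = 11.20 × 23283 × 0.003918 = 1022 m³/day.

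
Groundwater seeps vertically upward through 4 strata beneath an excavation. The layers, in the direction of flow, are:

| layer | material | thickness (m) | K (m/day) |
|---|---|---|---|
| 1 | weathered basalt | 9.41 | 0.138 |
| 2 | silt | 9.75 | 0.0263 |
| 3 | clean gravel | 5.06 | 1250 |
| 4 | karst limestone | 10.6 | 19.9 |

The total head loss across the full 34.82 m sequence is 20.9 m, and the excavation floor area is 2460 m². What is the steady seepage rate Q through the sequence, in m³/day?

117

Flow is perpendicular to layering, so the layers act in series and the equivalent K is the thickness-weighted harmonic mean.
Total thickness L = 9.41 + 9.75 + 5.06 + 10.6 = 34.82 m.
Σ(b_i/K_i) = 9.41/0.138 + 9.75/0.0263 + 5.06/1250 + 10.6/19.9 = 439.4 d.
K_eq = L / Σ(b_i/K_i) = 34.82 / 439.4 = 0.07924 m/day.
Q = K_eq · A · (Δh/L) = 0.07924 × 2460 × (20.9/34.82) = 117.0 m³/day.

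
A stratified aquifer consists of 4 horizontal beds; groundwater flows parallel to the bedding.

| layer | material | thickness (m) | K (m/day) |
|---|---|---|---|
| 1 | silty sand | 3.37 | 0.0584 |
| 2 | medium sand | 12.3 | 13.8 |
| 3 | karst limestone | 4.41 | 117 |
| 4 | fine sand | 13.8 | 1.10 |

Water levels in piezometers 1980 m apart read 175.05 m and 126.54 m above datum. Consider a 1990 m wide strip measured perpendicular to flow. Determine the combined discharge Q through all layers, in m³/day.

34200

Flow is parallel to layering, so each bed carries its own Darcy discharge and the transmissivities add.
Σ(K_i·b_i) = 0.0584×3.37 + 13.8×12.3 + 117×4.41 + 1.10×13.8 = 701.1 m²/day.
Hydraulic gradient i = (175.05 − 126.54) / 1980 = 48.51 / 1980 = 0.02450.
Q = Σ(K_i·b_i) · W · i = 701.1 × 1990 × 0.02450 = 34181 m³/day.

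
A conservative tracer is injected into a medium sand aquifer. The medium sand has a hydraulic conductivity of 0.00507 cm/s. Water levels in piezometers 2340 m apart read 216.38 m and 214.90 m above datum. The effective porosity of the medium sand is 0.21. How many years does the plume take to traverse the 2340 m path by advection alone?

Convert K: 0.00507 cm/s × 864 = 4.380 m/day.
Hydraulic gradient i = (216.38 − 214.90) / 2340 = 1.48 / 2340 = 0.0006325.
Darcy flux q = K · i = 4.380 × 0.0006325 = 0.002771 m/day.
Seepage velocity v = q / n_e = 0.002771 / 0.21 = 0.01319 m/day.
Travel time t = L / v = 2340 / 0.01319 = 1.774e+05 days = 485.6 years.

486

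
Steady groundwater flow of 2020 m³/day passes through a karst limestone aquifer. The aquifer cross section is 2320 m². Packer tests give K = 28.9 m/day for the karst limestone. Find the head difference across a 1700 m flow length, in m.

51.2

From Q = K·A·i, i = Q / (K·A) = 2020 / (28.90 × 2320) = 0.03013.
Head loss Δh = i · L = 0.03013 × 1700 = 51.22 m.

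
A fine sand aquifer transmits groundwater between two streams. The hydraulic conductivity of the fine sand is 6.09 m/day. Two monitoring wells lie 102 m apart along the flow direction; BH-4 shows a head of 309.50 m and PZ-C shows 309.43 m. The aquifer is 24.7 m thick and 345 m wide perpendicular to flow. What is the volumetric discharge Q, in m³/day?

Cross-sectional area A = 345 × 24.7 = 8522 m².
Hydraulic gradient i = (309.50 − 309.43) / 102 = 0.07 / 102 = 0.0006863.
Darcy's law: Q = K · A · i = 6.090 × 8522 × 0.0006863 = 35.61 m³/day.

35.6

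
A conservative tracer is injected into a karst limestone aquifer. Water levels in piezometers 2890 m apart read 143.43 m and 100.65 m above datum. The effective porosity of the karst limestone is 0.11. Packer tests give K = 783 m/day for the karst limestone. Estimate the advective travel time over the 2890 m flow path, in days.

27.4

Hydraulic gradient i = (143.43 − 100.65) / 2890 = 42.78 / 2890 = 0.01480.
Darcy flux q = K · i = 783.0 × 0.01480 = 11.59 m/day.
Seepage velocity v = q / n_e = 11.59 / 0.11 = 105.4 m/day.
Travel time t = L / v = 2890 / 105.4 = 27.43 days.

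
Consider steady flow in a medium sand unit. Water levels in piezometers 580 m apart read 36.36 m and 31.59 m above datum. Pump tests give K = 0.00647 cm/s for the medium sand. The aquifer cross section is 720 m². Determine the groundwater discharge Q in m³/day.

Convert K: 0.00647 cm/s × 864 = 5.590 m/day.
Hydraulic gradient i = (36.36 − 31.59) / 580 = 4.77 / 580 = 0.008224.
Darcy's law: Q = K · A · i = 5.590 × 720.0 × 0.008224 = 33.10 m³/day.

33.1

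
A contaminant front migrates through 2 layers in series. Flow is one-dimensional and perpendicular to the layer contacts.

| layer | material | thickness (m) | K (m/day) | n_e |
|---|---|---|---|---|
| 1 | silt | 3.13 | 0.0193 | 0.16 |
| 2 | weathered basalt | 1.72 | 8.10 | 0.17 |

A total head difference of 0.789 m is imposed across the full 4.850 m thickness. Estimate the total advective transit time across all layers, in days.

163

With flow normal to the layers, continuity requires the same specific discharge q through every layer.
Σ(b_i/K_i) = 3.13/0.0193 + 1.72/8.10 = 162.4 d.
q = Δh / Σ(b_i/K_i) = 0.789 / 162.4 = 0.004859 m/day.
In each layer the seepage velocity is v_i = q/n_i, so the layer transit time is t_i = b_i·n_i / q:
  layer 1 (silt): t_1 = 3.13 × 0.16 / 0.004859 = 103.1 d
  layer 2 (weathered basalt): t_2 = 1.72 × 0.17 / 0.004859 = 60.18 d
Total t = Σ t_i = 163.3 days.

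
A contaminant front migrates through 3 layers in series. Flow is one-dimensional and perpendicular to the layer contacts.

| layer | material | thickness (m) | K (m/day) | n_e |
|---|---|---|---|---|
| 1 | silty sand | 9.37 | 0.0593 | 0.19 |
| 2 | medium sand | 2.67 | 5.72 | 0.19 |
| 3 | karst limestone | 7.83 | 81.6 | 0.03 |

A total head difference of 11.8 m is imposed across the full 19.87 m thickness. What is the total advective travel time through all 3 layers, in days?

33.9

With flow normal to the layers, continuity requires the same specific discharge q through every layer.
Σ(b_i/K_i) = 9.37/0.0593 + 2.67/5.72 + 7.83/81.6 = 158.6 d.
q = Δh / Σ(b_i/K_i) = 11.8 / 158.6 = 0.07441 m/day.
In each layer the seepage velocity is v_i = q/n_i, so the layer transit time is t_i = b_i·n_i / q:
  layer 1 (silty sand): t_1 = 9.37 × 0.19 / 0.07441 = 23.92 d
  layer 2 (medium sand): t_2 = 2.67 × 0.19 / 0.07441 = 6.817 d
  layer 3 (karst limestone): t_3 = 7.83 × 0.03 / 0.07441 = 3.157 d
Total t = Σ t_i = 33.90 days.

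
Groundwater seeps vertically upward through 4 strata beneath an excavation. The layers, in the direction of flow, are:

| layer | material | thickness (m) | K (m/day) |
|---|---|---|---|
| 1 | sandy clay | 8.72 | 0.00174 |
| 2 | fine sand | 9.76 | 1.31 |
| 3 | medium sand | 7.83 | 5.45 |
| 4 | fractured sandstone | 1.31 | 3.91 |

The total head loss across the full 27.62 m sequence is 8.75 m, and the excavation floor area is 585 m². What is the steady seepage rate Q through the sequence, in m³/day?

1.02

Flow is perpendicular to layering, so the layers act in series and the equivalent K is the thickness-weighted harmonic mean.
Total thickness L = 8.72 + 9.76 + 7.83 + 1.31 = 27.62 m.
Σ(b_i/K_i) = 8.72/0.00174 + 9.76/1.31 + 7.83/5.45 + 1.31/3.91 = 5021 d.
K_eq = L / Σ(b_i/K_i) = 27.62 / 5021 = 0.005501 m/day.
Q = K_eq · A · (Δh/L) = 0.005501 × 585 × (8.75/27.62) = 1.020 m³/day.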